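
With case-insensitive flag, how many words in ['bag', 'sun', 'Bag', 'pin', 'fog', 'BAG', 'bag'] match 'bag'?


Case-insensitive matching: compare each word's lowercase form to 'bag'.
  'bag' -> lower='bag' -> MATCH
  'sun' -> lower='sun' -> no
  'Bag' -> lower='bag' -> MATCH
  'pin' -> lower='pin' -> no
  'fog' -> lower='fog' -> no
  'BAG' -> lower='bag' -> MATCH
  'bag' -> lower='bag' -> MATCH
Matches: ['bag', 'Bag', 'BAG', 'bag']
Count: 4

4


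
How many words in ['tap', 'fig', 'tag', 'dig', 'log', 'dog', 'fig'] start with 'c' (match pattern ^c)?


Pattern ^c anchors to start of word. Check which words begin with 'c':
  'tap' -> no
  'fig' -> no
  'tag' -> no
  'dig' -> no
  'log' -> no
  'dog' -> no
  'fig' -> no
Matching words: []
Count: 0

0


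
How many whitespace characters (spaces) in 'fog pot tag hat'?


\s matches whitespace characters (spaces, tabs, etc.).
Text: 'fog pot tag hat'
This text has 4 words separated by spaces.
Number of spaces = number of words - 1 = 4 - 1 = 3

3


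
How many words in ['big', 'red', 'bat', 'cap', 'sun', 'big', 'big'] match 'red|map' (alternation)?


Alternation 'red|map' matches either 'red' or 'map'.
Checking each word:
  'big' -> no
  'red' -> MATCH
  'bat' -> no
  'cap' -> no
  'sun' -> no
  'big' -> no
  'big' -> no
Matches: ['red']
Count: 1

1


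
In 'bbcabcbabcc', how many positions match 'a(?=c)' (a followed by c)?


Lookahead 'a(?=c)' matches 'a' only when followed by 'c'.
String: 'bbcabcbabcc'
Checking each position where char is 'a':
  pos 3: 'a' -> no (next='b')
  pos 7: 'a' -> no (next='b')
Matching positions: []
Count: 0

0


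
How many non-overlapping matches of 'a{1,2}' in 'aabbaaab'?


Pattern 'a{1,2}' matches between 1 and 2 consecutive a's (greedy).
String: 'aabbaaab'
Finding runs of a's and applying greedy matching:
  Run at pos 0: 'aa' (length 2)
  Run at pos 4: 'aaa' (length 3)
Matches: ['aa', 'aa', 'a']
Count: 3

3


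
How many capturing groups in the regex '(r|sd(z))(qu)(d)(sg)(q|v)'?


To count capturing groups, count each '(' that starts a group.
Pattern: '(r|sd(z))(qu)(d)(sg)(q|v)'
Walking through the pattern:
  Position 0: '(' -> group #1
  Position 5: '(' -> group #2
  Position 9: '(' -> group #3
  Position 13: '(' -> group #4
  Position 16: '(' -> group #5
  Position 20: '(' -> group #6
Total capturing groups: 6

6


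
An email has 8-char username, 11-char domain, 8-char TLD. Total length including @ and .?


An email address has format: username@domain.tld
Username length: 8
'@' character: 1
Domain length: 11
'.' character: 1
TLD length: 8
Total = 8 + 1 + 11 + 1 + 8 = 29

29


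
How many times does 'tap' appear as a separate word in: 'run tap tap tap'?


Scanning each word for exact match 'tap':
  Word 1: 'run' -> no
  Word 2: 'tap' -> MATCH
  Word 3: 'tap' -> MATCH
  Word 4: 'tap' -> MATCH
Total matches: 3

3


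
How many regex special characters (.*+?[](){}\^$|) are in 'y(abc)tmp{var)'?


Regex special characters are: . * + ? [ ] ( ) { } \ ^ $ |
Scanning 'y(abc)tmp{var)':
  pos 1: '(' -> SPECIAL
  pos 5: ')' -> SPECIAL
  pos 9: '{' -> SPECIAL
  pos 13: ')' -> SPECIAL
Special chars found: ['(', ')', '{', ')']
Total: 4

4


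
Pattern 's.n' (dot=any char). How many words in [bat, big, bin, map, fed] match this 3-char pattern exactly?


Pattern 's.n' means: starts with 's', any single char, ends with 'n'.
Checking each word (must be exactly 3 chars):
  'bat' (len=3): no
  'big' (len=3): no
  'bin' (len=3): no
  'map' (len=3): no
  'fed' (len=3): no
Matching words: []
Total: 0

0


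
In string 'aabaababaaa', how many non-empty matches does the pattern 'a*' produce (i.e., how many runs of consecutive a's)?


Pattern 'a*' matches zero or more a's. We want non-empty runs of consecutive a's.
String: 'aabaababaaa'
Walking through the string to find runs of a's:
  Run 1: positions 0-1 -> 'aa'
  Run 2: positions 3-4 -> 'aa'
  Run 3: positions 6-6 -> 'a'
  Run 4: positions 8-10 -> 'aaa'
Non-empty runs found: ['aa', 'aa', 'a', 'aaa']
Count: 4

4


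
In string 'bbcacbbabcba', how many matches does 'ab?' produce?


Pattern 'ab?' matches 'a' optionally followed by 'b'.
String: 'bbcacbbabcba'
Scanning left to right for 'a' then checking next char:
  Match 1: 'a' (a not followed by b)
  Match 2: 'ab' (a followed by b)
  Match 3: 'a' (a not followed by b)
Total matches: 3

3


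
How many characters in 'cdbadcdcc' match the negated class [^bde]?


Negated class [^bde] matches any char NOT in {b, d, e}
Scanning 'cdbadcdcc':
  pos 0: 'c' -> MATCH
  pos 1: 'd' -> no (excluded)
  pos 2: 'b' -> no (excluded)
  pos 3: 'a' -> MATCH
  pos 4: 'd' -> no (excluded)
  pos 5: 'c' -> MATCH
  pos 6: 'd' -> no (excluded)
  pos 7: 'c' -> MATCH
  pos 8: 'c' -> MATCH
Total matches: 5

5


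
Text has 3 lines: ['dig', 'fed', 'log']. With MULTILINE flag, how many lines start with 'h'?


With MULTILINE flag, ^ matches the start of each line.
Lines: ['dig', 'fed', 'log']
Checking which lines start with 'h':
  Line 1: 'dig' -> no
  Line 2: 'fed' -> no
  Line 3: 'log' -> no
Matching lines: []
Count: 0

0


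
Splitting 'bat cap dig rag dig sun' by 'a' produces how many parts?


Splitting by 'a' breaks the string at each occurrence of the separator.
Text: 'bat cap dig rag dig sun'
Parts after split:
  Part 1: 'b'
  Part 2: 't c'
  Part 3: 'p dig r'
  Part 4: 'g dig sun'
Total parts: 4

4


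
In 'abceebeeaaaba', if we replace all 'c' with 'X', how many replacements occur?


re.sub('c', 'X', text) replaces every occurrence of 'c' with 'X'.
Text: 'abceebeeaaaba'
Scanning for 'c':
  pos 2: 'c' -> replacement #1
Total replacements: 1

1


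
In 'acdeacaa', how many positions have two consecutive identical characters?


Looking for consecutive identical characters in 'acdeacaa':
  pos 0-1: 'a' vs 'c' -> different
  pos 1-2: 'c' vs 'd' -> different
  pos 2-3: 'd' vs 'e' -> different
  pos 3-4: 'e' vs 'a' -> different
  pos 4-5: 'a' vs 'c' -> different
  pos 5-6: 'c' vs 'a' -> different
  pos 6-7: 'a' vs 'a' -> MATCH ('aa')
Consecutive identical pairs: ['aa']
Count: 1

1


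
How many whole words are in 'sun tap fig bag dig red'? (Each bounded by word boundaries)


Word boundaries (\b) mark the start/end of each word.
Text: 'sun tap fig bag dig red'
Splitting by whitespace:
  Word 1: 'sun'
  Word 2: 'tap'
  Word 3: 'fig'
  Word 4: 'bag'
  Word 5: 'dig'
  Word 6: 'red'
Total whole words: 6

6


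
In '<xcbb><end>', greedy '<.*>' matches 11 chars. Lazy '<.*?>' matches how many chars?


Greedy '<.*>' tries to match as MUCH as possible.
Lazy '<.*?>' tries to match as LITTLE as possible.

String: '<xcbb><end>'
Greedy '<.*>' starts at first '<' and extends to the LAST '>': '<xcbb><end>' (11 chars)
Lazy '<.*?>' starts at first '<' and stops at the FIRST '>': '<xcbb>' (6 chars)

6


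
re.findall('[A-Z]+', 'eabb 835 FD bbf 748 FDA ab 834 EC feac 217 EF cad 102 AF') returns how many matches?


Pattern '[A-Z]+' finds one or more uppercase letters.
Text: 'eabb 835 FD bbf 748 FDA ab 834 EC feac 217 EF cad 102 AF'
Scanning for matches:
  Match 1: 'FD'
  Match 2: 'FDA'
  Match 3: 'EC'
  Match 4: 'EF'
  Match 5: 'AF'
Total matches: 5

5


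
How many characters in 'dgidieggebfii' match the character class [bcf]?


Character class [bcf] matches any of: {b, c, f}
Scanning string 'dgidieggebfii' character by character:
  pos 0: 'd' -> no
  pos 1: 'g' -> no
  pos 2: 'i' -> no
  pos 3: 'd' -> no
  pos 4: 'i' -> no
  pos 5: 'e' -> no
  pos 6: 'g' -> no
  pos 7: 'g' -> no
  pos 8: 'e' -> no
  pos 9: 'b' -> MATCH
  pos 10: 'f' -> MATCH
  pos 11: 'i' -> no
  pos 12: 'i' -> no
Total matches: 2

2


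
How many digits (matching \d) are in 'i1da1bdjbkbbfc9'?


\d matches any digit 0-9.
Scanning 'i1da1bdjbkbbfc9':
  pos 1: '1' -> DIGIT
  pos 4: '1' -> DIGIT
  pos 14: '9' -> DIGIT
Digits found: ['1', '1', '9']
Total: 3

3


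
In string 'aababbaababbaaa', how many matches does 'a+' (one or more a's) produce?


Pattern 'a+' matches one or more consecutive a's.
String: 'aababbaababbaaa'
Scanning for runs of a:
  Match 1: 'aa' (length 2)
  Match 2: 'a' (length 1)
  Match 3: 'aa' (length 2)
  Match 4: 'a' (length 1)
  Match 5: 'aaa' (length 3)
Total matches: 5

5


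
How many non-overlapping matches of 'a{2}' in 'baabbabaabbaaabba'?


Pattern 'a{2}' matches exactly 2 consecutive a's (greedy, non-overlapping).
String: 'baabbabaabbaaabba'
Scanning for runs of a's:
  Run at pos 1: 'aa' (length 2) -> 1 match(es)
  Run at pos 5: 'a' (length 1) -> 0 match(es)
  Run at pos 7: 'aa' (length 2) -> 1 match(es)
  Run at pos 11: 'aaa' (length 3) -> 1 match(es)
  Run at pos 16: 'a' (length 1) -> 0 match(es)
Matches found: ['aa', 'aa', 'aa']
Total: 3

3


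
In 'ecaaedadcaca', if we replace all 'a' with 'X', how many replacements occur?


re.sub('a', 'X', text) replaces every occurrence of 'a' with 'X'.
Text: 'ecaaedadcaca'
Scanning for 'a':
  pos 2: 'a' -> replacement #1
  pos 3: 'a' -> replacement #2
  pos 6: 'a' -> replacement #3
  pos 9: 'a' -> replacement #4
  pos 11: 'a' -> replacement #5
Total replacements: 5

5


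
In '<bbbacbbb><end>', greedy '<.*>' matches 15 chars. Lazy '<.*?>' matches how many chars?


Greedy '<.*>' tries to match as MUCH as possible.
Lazy '<.*?>' tries to match as LITTLE as possible.

String: '<bbbacbbb><end>'
Greedy '<.*>' starts at first '<' and extends to the LAST '>': '<bbbacbbb><end>' (15 chars)
Lazy '<.*?>' starts at first '<' and stops at the FIRST '>': '<bbbacbbb>' (10 chars)

10


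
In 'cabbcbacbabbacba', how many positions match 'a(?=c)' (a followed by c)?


Lookahead 'a(?=c)' matches 'a' only when followed by 'c'.
String: 'cabbcbacbabbacba'
Checking each position where char is 'a':
  pos 1: 'a' -> no (next='b')
  pos 6: 'a' -> MATCH (next='c')
  pos 9: 'a' -> no (next='b')
  pos 12: 'a' -> MATCH (next='c')
Matching positions: [6, 12]
Count: 2

2


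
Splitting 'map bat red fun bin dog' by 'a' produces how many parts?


Splitting by 'a' breaks the string at each occurrence of the separator.
Text: 'map bat red fun bin dog'
Parts after split:
  Part 1: 'm'
  Part 2: 'p b'
  Part 3: 't red fun bin dog'
Total parts: 3

3


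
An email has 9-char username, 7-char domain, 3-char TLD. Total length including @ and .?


An email address has format: username@domain.tld
Username length: 9
'@' character: 1
Domain length: 7
'.' character: 1
TLD length: 3
Total = 9 + 1 + 7 + 1 + 3 = 21

21


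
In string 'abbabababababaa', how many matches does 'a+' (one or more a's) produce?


Pattern 'a+' matches one or more consecutive a's.
String: 'abbabababababaa'
Scanning for runs of a:
  Match 1: 'a' (length 1)
  Match 2: 'a' (length 1)
  Match 3: 'a' (length 1)
  Match 4: 'a' (length 1)
  Match 5: 'a' (length 1)
  Match 6: 'a' (length 1)
  Match 7: 'aa' (length 2)
Total matches: 7

7


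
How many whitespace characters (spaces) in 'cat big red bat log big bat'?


\s matches whitespace characters (spaces, tabs, etc.).
Text: 'cat big red bat log big bat'
This text has 7 words separated by spaces.
Number of spaces = number of words - 1 = 7 - 1 = 6

6


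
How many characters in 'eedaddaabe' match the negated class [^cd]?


Negated class [^cd] matches any char NOT in {c, d}
Scanning 'eedaddaabe':
  pos 0: 'e' -> MATCH
  pos 1: 'e' -> MATCH
  pos 2: 'd' -> no (excluded)
  pos 3: 'a' -> MATCH
  pos 4: 'd' -> no (excluded)
  pos 5: 'd' -> no (excluded)
  pos 6: 'a' -> MATCH
  pos 7: 'a' -> MATCH
  pos 8: 'b' -> MATCH
  pos 9: 'e' -> MATCH
Total matches: 7

7


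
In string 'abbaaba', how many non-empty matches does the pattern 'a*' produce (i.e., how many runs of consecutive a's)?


Pattern 'a*' matches zero or more a's. We want non-empty runs of consecutive a's.
String: 'abbaaba'
Walking through the string to find runs of a's:
  Run 1: positions 0-0 -> 'a'
  Run 2: positions 3-4 -> 'aa'
  Run 3: positions 6-6 -> 'a'
Non-empty runs found: ['a', 'aa', 'a']
Count: 3

3


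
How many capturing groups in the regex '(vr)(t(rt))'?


To count capturing groups, count each '(' that starts a group.
Pattern: '(vr)(t(rt))'
Walking through the pattern:
  Position 0: '(' -> group #1
  Position 4: '(' -> group #2
  Position 6: '(' -> group #3
Total capturing groups: 3

3


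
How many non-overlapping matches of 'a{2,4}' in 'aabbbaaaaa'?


Pattern 'a{2,4}' matches between 2 and 4 consecutive a's (greedy).
String: 'aabbbaaaaa'
Finding runs of a's and applying greedy matching:
  Run at pos 0: 'aa' (length 2)
  Run at pos 5: 'aaaaa' (length 5)
Matches: ['aa', 'aaaa']
Count: 2

2


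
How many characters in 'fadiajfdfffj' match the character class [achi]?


Character class [achi] matches any of: {a, c, h, i}
Scanning string 'fadiajfdfffj' character by character:
  pos 0: 'f' -> no
  pos 1: 'a' -> MATCH
  pos 2: 'd' -> no
  pos 3: 'i' -> MATCH
  pos 4: 'a' -> MATCH
  pos 5: 'j' -> no
  pos 6: 'f' -> no
  pos 7: 'd' -> no
  pos 8: 'f' -> no
  pos 9: 'f' -> no
  pos 10: 'f' -> no
  pos 11: 'j' -> no
Total matches: 3

3


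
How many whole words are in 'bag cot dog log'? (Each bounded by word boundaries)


Word boundaries (\b) mark the start/end of each word.
Text: 'bag cot dog log'
Splitting by whitespace:
  Word 1: 'bag'
  Word 2: 'cot'
  Word 3: 'dog'
  Word 4: 'log'
Total whole words: 4

4


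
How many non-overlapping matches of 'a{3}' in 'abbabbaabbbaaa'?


Pattern 'a{3}' matches exactly 3 consecutive a's (greedy, non-overlapping).
String: 'abbabbaabbbaaa'
Scanning for runs of a's:
  Run at pos 0: 'a' (length 1) -> 0 match(es)
  Run at pos 3: 'a' (length 1) -> 0 match(es)
  Run at pos 6: 'aa' (length 2) -> 0 match(es)
  Run at pos 11: 'aaa' (length 3) -> 1 match(es)
Matches found: ['aaa']
Total: 1

1


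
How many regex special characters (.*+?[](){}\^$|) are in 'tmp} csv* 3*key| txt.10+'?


Regex special characters are: . * + ? [ ] ( ) { } \ ^ $ |
Scanning 'tmp} csv* 3*key| txt.10+':
  pos 3: '}' -> SPECIAL
  pos 8: '*' -> SPECIAL
  pos 11: '*' -> SPECIAL
  pos 15: '|' -> SPECIAL
  pos 20: '.' -> SPECIAL
  pos 23: '+' -> SPECIAL
Special chars found: ['}', '*', '*', '|', '.', '+']
Total: 6

6


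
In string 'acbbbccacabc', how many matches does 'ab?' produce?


Pattern 'ab?' matches 'a' optionally followed by 'b'.
String: 'acbbbccacabc'
Scanning left to right for 'a' then checking next char:
  Match 1: 'a' (a not followed by b)
  Match 2: 'a' (a not followed by b)
  Match 3: 'ab' (a followed by b)
Total matches: 3

3


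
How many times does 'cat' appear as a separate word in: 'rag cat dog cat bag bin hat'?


Scanning each word for exact match 'cat':
  Word 1: 'rag' -> no
  Word 2: 'cat' -> MATCH
  Word 3: 'dog' -> no
  Word 4: 'cat' -> MATCH
  Word 5: 'bag' -> no
  Word 6: 'bin' -> no
  Word 7: 'hat' -> no
Total matches: 2

2


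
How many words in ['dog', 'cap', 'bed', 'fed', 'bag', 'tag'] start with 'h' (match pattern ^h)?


Pattern ^h anchors to start of word. Check which words begin with 'h':
  'dog' -> no
  'cap' -> no
  'bed' -> no
  'fed' -> no
  'bag' -> no
  'tag' -> no
Matching words: []
Count: 0

0


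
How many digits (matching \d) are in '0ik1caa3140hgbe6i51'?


\d matches any digit 0-9.
Scanning '0ik1caa3140hgbe6i51':
  pos 0: '0' -> DIGIT
  pos 3: '1' -> DIGIT
  pos 7: '3' -> DIGIT
  pos 8: '1' -> DIGIT
  pos 9: '4' -> DIGIT
  pos 10: '0' -> DIGIT
  pos 15: '6' -> DIGIT
  pos 17: '5' -> DIGIT
  pos 18: '1' -> DIGIT
Digits found: ['0', '1', '3', '1', '4', '0', '6', '5', '1']
Total: 9

9


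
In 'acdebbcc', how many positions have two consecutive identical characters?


Looking for consecutive identical characters in 'acdebbcc':
  pos 0-1: 'a' vs 'c' -> different
  pos 1-2: 'c' vs 'd' -> different
  pos 2-3: 'd' vs 'e' -> different
  pos 3-4: 'e' vs 'b' -> different
  pos 4-5: 'b' vs 'b' -> MATCH ('bb')
  pos 5-6: 'b' vs 'c' -> different
  pos 6-7: 'c' vs 'c' -> MATCH ('cc')
Consecutive identical pairs: ['bb', 'cc']
Count: 2

2


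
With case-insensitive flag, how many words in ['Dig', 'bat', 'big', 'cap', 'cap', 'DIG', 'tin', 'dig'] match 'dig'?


Case-insensitive matching: compare each word's lowercase form to 'dig'.
  'Dig' -> lower='dig' -> MATCH
  'bat' -> lower='bat' -> no
  'big' -> lower='big' -> no
  'cap' -> lower='cap' -> no
  'cap' -> lower='cap' -> no
  'DIG' -> lower='dig' -> MATCH
  'tin' -> lower='tin' -> no
  'dig' -> lower='dig' -> MATCH
Matches: ['Dig', 'DIG', 'dig']
Count: 3

3


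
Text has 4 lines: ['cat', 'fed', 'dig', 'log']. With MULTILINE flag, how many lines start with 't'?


With MULTILINE flag, ^ matches the start of each line.
Lines: ['cat', 'fed', 'dig', 'log']
Checking which lines start with 't':
  Line 1: 'cat' -> no
  Line 2: 'fed' -> no
  Line 3: 'dig' -> no
  Line 4: 'log' -> no
Matching lines: []
Count: 0

0


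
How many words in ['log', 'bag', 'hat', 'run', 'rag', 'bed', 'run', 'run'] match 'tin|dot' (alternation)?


Alternation 'tin|dot' matches either 'tin' or 'dot'.
Checking each word:
  'log' -> no
  'bag' -> no
  'hat' -> no
  'run' -> no
  'rag' -> no
  'bed' -> no
  'run' -> no
  'run' -> no
Matches: []
Count: 0

0


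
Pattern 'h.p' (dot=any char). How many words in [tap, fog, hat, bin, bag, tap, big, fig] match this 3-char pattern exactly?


Pattern 'h.p' means: starts with 'h', any single char, ends with 'p'.
Checking each word (must be exactly 3 chars):
  'tap' (len=3): no
  'fog' (len=3): no
  'hat' (len=3): no
  'bin' (len=3): no
  'bag' (len=3): no
  'tap' (len=3): no
  'big' (len=3): no
  'fig' (len=3): no
Matching words: []
Total: 0

0


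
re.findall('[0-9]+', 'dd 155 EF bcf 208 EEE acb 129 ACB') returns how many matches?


Pattern '[0-9]+' finds one or more digits.
Text: 'dd 155 EF bcf 208 EEE acb 129 ACB'
Scanning for matches:
  Match 1: '155'
  Match 2: '208'
  Match 3: '129'
Total matches: 3

3


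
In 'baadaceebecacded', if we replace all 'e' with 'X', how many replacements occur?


re.sub('e', 'X', text) replaces every occurrence of 'e' with 'X'.
Text: 'baadaceebecacded'
Scanning for 'e':
  pos 6: 'e' -> replacement #1
  pos 7: 'e' -> replacement #2
  pos 9: 'e' -> replacement #3
  pos 14: 'e' -> replacement #4
Total replacements: 4

4


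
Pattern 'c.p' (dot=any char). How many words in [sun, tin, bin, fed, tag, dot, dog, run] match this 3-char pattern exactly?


Pattern 'c.p' means: starts with 'c', any single char, ends with 'p'.
Checking each word (must be exactly 3 chars):
  'sun' (len=3): no
  'tin' (len=3): no
  'bin' (len=3): no
  'fed' (len=3): no
  'tag' (len=3): no
  'dot' (len=3): no
  'dog' (len=3): no
  'run' (len=3): no
Matching words: []
Total: 0

0


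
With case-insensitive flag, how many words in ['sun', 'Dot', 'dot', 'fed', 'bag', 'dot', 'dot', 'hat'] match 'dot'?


Case-insensitive matching: compare each word's lowercase form to 'dot'.
  'sun' -> lower='sun' -> no
  'Dot' -> lower='dot' -> MATCH
  'dot' -> lower='dot' -> MATCH
  'fed' -> lower='fed' -> no
  'bag' -> lower='bag' -> no
  'dot' -> lower='dot' -> MATCH
  'dot' -> lower='dot' -> MATCH
  'hat' -> lower='hat' -> no
Matches: ['Dot', 'dot', 'dot', 'dot']
Count: 4

4


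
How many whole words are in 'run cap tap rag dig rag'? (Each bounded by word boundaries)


Word boundaries (\b) mark the start/end of each word.
Text: 'run cap tap rag dig rag'
Splitting by whitespace:
  Word 1: 'run'
  Word 2: 'cap'
  Word 3: 'tap'
  Word 4: 'rag'
  Word 5: 'dig'
  Word 6: 'rag'
Total whole words: 6

6


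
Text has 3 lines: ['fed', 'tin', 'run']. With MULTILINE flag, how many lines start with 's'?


With MULTILINE flag, ^ matches the start of each line.
Lines: ['fed', 'tin', 'run']
Checking which lines start with 's':
  Line 1: 'fed' -> no
  Line 2: 'tin' -> no
  Line 3: 'run' -> no
Matching lines: []
Count: 0

0


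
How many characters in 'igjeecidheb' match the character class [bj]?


Character class [bj] matches any of: {b, j}
Scanning string 'igjeecidheb' character by character:
  pos 0: 'i' -> no
  pos 1: 'g' -> no
  pos 2: 'j' -> MATCH
  pos 3: 'e' -> no
  pos 4: 'e' -> no
  pos 5: 'c' -> no
  pos 6: 'i' -> no
  pos 7: 'd' -> no
  pos 8: 'h' -> no
  pos 9: 'e' -> no
  pos 10: 'b' -> MATCH
Total matches: 2

2


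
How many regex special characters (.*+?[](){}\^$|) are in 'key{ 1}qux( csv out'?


Regex special characters are: . * + ? [ ] ( ) { } \ ^ $ |
Scanning 'key{ 1}qux( csv out':
  pos 3: '{' -> SPECIAL
  pos 6: '}' -> SPECIAL
  pos 10: '(' -> SPECIAL
Special chars found: ['{', '}', '(']
Total: 3

3


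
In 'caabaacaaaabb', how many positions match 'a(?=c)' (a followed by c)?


Lookahead 'a(?=c)' matches 'a' only when followed by 'c'.
String: 'caabaacaaaabb'
Checking each position where char is 'a':
  pos 1: 'a' -> no (next='a')
  pos 2: 'a' -> no (next='b')
  pos 4: 'a' -> no (next='a')
  pos 5: 'a' -> MATCH (next='c')
  pos 7: 'a' -> no (next='a')
  pos 8: 'a' -> no (next='a')
  pos 9: 'a' -> no (next='a')
  pos 10: 'a' -> no (next='b')
Matching positions: [5]
Count: 1

1


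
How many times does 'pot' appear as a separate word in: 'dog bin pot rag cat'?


Scanning each word for exact match 'pot':
  Word 1: 'dog' -> no
  Word 2: 'bin' -> no
  Word 3: 'pot' -> MATCH
  Word 4: 'rag' -> no
  Word 5: 'cat' -> no
Total matches: 1

1


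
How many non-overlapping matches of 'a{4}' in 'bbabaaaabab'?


Pattern 'a{4}' matches exactly 4 consecutive a's (greedy, non-overlapping).
String: 'bbabaaaabab'
Scanning for runs of a's:
  Run at pos 2: 'a' (length 1) -> 0 match(es)
  Run at pos 4: 'aaaa' (length 4) -> 1 match(es)
  Run at pos 9: 'a' (length 1) -> 0 match(es)
Matches found: ['aaaa']
Total: 1

1


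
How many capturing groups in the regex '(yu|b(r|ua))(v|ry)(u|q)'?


To count capturing groups, count each '(' that starts a group.
Pattern: '(yu|b(r|ua))(v|ry)(u|q)'
Walking through the pattern:
  Position 0: '(' -> group #1
  Position 5: '(' -> group #2
  Position 12: '(' -> group #3
  Position 18: '(' -> group #4
Total capturing groups: 4

4


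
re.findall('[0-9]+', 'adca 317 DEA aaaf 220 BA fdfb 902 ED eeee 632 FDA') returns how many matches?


Pattern '[0-9]+' finds one or more digits.
Text: 'adca 317 DEA aaaf 220 BA fdfb 902 ED eeee 632 FDA'
Scanning for matches:
  Match 1: '317'
  Match 2: '220'
  Match 3: '902'
  Match 4: '632'
Total matches: 4

4


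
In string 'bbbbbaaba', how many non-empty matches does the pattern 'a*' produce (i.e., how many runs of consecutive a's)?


Pattern 'a*' matches zero or more a's. We want non-empty runs of consecutive a's.
String: 'bbbbbaaba'
Walking through the string to find runs of a's:
  Run 1: positions 5-6 -> 'aa'
  Run 2: positions 8-8 -> 'a'
Non-empty runs found: ['aa', 'a']
Count: 2

2


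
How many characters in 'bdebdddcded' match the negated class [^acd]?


Negated class [^acd] matches any char NOT in {a, c, d}
Scanning 'bdebdddcded':
  pos 0: 'b' -> MATCH
  pos 1: 'd' -> no (excluded)
  pos 2: 'e' -> MATCH
  pos 3: 'b' -> MATCH
  pos 4: 'd' -> no (excluded)
  pos 5: 'd' -> no (excluded)
  pos 6: 'd' -> no (excluded)
  pos 7: 'c' -> no (excluded)
  pos 8: 'd' -> no (excluded)
  pos 9: 'e' -> MATCH
  pos 10: 'd' -> no (excluded)
Total matches: 4

4


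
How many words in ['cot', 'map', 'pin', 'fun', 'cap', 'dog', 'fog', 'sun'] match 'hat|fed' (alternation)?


Alternation 'hat|fed' matches either 'hat' or 'fed'.
Checking each word:
  'cot' -> no
  'map' -> no
  'pin' -> no
  'fun' -> no
  'cap' -> no
  'dog' -> no
  'fog' -> no
  'sun' -> no
Matches: []
Count: 0

0


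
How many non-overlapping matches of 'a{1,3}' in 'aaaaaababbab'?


Pattern 'a{1,3}' matches between 1 and 3 consecutive a's (greedy).
String: 'aaaaaababbab'
Finding runs of a's and applying greedy matching:
  Run at pos 0: 'aaaaaa' (length 6)
  Run at pos 7: 'a' (length 1)
  Run at pos 10: 'a' (length 1)
Matches: ['aaa', 'aaa', 'a', 'a']
Count: 4

4


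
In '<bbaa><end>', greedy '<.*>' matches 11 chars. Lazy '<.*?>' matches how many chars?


Greedy '<.*>' tries to match as MUCH as possible.
Lazy '<.*?>' tries to match as LITTLE as possible.

String: '<bbaa><end>'
Greedy '<.*>' starts at first '<' and extends to the LAST '>': '<bbaa><end>' (11 chars)
Lazy '<.*?>' starts at first '<' and stops at the FIRST '>': '<bbaa>' (6 chars)

6


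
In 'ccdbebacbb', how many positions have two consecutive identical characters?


Looking for consecutive identical characters in 'ccdbebacbb':
  pos 0-1: 'c' vs 'c' -> MATCH ('cc')
  pos 1-2: 'c' vs 'd' -> different
  pos 2-3: 'd' vs 'b' -> different
  pos 3-4: 'b' vs 'e' -> different
  pos 4-5: 'e' vs 'b' -> different
  pos 5-6: 'b' vs 'a' -> different
  pos 6-7: 'a' vs 'c' -> different
  pos 7-8: 'c' vs 'b' -> different
  pos 8-9: 'b' vs 'b' -> MATCH ('bb')
Consecutive identical pairs: ['cc', 'bb']
Count: 2

2


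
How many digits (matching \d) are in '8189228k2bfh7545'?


\d matches any digit 0-9.
Scanning '8189228k2bfh7545':
  pos 0: '8' -> DIGIT
  pos 1: '1' -> DIGIT
  pos 2: '8' -> DIGIT
  pos 3: '9' -> DIGIT
  pos 4: '2' -> DIGIT
  pos 5: '2' -> DIGIT
  pos 6: '8' -> DIGIT
  pos 8: '2' -> DIGIT
  pos 12: '7' -> DIGIT
  pos 13: '5' -> DIGIT
  pos 14: '4' -> DIGIT
  pos 15: '5' -> DIGIT
Digits found: ['8', '1', '8', '9', '2', '2', '8', '2', '7', '5', '4', '5']
Total: 12

12


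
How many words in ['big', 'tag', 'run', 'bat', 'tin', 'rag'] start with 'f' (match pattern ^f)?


Pattern ^f anchors to start of word. Check which words begin with 'f':
  'big' -> no
  'tag' -> no
  'run' -> no
  'bat' -> no
  'tin' -> no
  'rag' -> no
Matching words: []
Count: 0

0


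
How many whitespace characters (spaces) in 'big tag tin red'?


\s matches whitespace characters (spaces, tabs, etc.).
Text: 'big tag tin red'
This text has 4 words separated by spaces.
Number of spaces = number of words - 1 = 4 - 1 = 3

3


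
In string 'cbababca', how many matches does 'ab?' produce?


Pattern 'ab?' matches 'a' optionally followed by 'b'.
String: 'cbababca'
Scanning left to right for 'a' then checking next char:
  Match 1: 'ab' (a followed by b)
  Match 2: 'ab' (a followed by b)
  Match 3: 'a' (a not followed by b)
Total matches: 3

3


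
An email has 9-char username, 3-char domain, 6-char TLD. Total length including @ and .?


An email address has format: username@domain.tld
Username length: 9
'@' character: 1
Domain length: 3
'.' character: 1
TLD length: 6
Total = 9 + 1 + 3 + 1 + 6 = 20

20


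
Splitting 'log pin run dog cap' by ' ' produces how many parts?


Splitting by ' ' breaks the string at each occurrence of the separator.
Text: 'log pin run dog cap'
Parts after split:
  Part 1: 'log'
  Part 2: 'pin'
  Part 3: 'run'
  Part 4: 'dog'
  Part 5: 'cap'
Total parts: 5

5


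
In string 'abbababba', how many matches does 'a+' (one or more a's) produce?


Pattern 'a+' matches one or more consecutive a's.
String: 'abbababba'
Scanning for runs of a:
  Match 1: 'a' (length 1)
  Match 2: 'a' (length 1)
  Match 3: 'a' (length 1)
  Match 4: 'a' (length 1)
Total matches: 4

4


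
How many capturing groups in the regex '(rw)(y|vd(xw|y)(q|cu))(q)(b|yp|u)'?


To count capturing groups, count each '(' that starts a group.
Pattern: '(rw)(y|vd(xw|y)(q|cu))(q)(b|yp|u)'
Walking through the pattern:
  Position 0: '(' -> group #1
  Position 4: '(' -> group #2
  Position 9: '(' -> group #3
  Position 15: '(' -> group #4
  Position 22: '(' -> group #5
  Position 25: '(' -> group #6
Total capturing groups: 6

6


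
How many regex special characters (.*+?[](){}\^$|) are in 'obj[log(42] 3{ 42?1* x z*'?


Regex special characters are: . * + ? [ ] ( ) { } \ ^ $ |
Scanning 'obj[log(42] 3{ 42?1* x z*':
  pos 3: '[' -> SPECIAL
  pos 7: '(' -> SPECIAL
  pos 10: ']' -> SPECIAL
  pos 13: '{' -> SPECIAL
  pos 17: '?' -> SPECIAL
  pos 19: '*' -> SPECIAL
  pos 24: '*' -> SPECIAL
Special chars found: ['[', '(', ']', '{', '?', '*', '*']
Total: 7

7


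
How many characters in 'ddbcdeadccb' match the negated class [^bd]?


Negated class [^bd] matches any char NOT in {b, d}
Scanning 'ddbcdeadccb':
  pos 0: 'd' -> no (excluded)
  pos 1: 'd' -> no (excluded)
  pos 2: 'b' -> no (excluded)
  pos 3: 'c' -> MATCH
  pos 4: 'd' -> no (excluded)
  pos 5: 'e' -> MATCH
  pos 6: 'a' -> MATCH
  pos 7: 'd' -> no (excluded)
  pos 8: 'c' -> MATCH
  pos 9: 'c' -> MATCH
  pos 10: 'b' -> no (excluded)
Total matches: 5

5


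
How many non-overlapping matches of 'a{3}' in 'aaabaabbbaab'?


Pattern 'a{3}' matches exactly 3 consecutive a's (greedy, non-overlapping).
String: 'aaabaabbbaab'
Scanning for runs of a's:
  Run at pos 0: 'aaa' (length 3) -> 1 match(es)
  Run at pos 4: 'aa' (length 2) -> 0 match(es)
  Run at pos 9: 'aa' (length 2) -> 0 match(es)
Matches found: ['aaa']
Total: 1

1


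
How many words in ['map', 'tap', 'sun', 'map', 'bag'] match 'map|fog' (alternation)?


Alternation 'map|fog' matches either 'map' or 'fog'.
Checking each word:
  'map' -> MATCH
  'tap' -> no
  'sun' -> no
  'map' -> MATCH
  'bag' -> no
Matches: ['map', 'map']
Count: 2

2


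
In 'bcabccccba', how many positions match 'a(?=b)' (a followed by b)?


Lookahead 'a(?=b)' matches 'a' only when followed by 'b'.
String: 'bcabccccba'
Checking each position where char is 'a':
  pos 2: 'a' -> MATCH (next='b')
Matching positions: [2]
Count: 1

1


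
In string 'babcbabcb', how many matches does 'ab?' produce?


Pattern 'ab?' matches 'a' optionally followed by 'b'.
String: 'babcbabcb'
Scanning left to right for 'a' then checking next char:
  Match 1: 'ab' (a followed by b)
  Match 2: 'ab' (a followed by b)
Total matches: 2

2


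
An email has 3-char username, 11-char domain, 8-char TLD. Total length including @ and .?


An email address has format: username@domain.tld
Username length: 3
'@' character: 1
Domain length: 11
'.' character: 1
TLD length: 8
Total = 3 + 1 + 11 + 1 + 8 = 24

24


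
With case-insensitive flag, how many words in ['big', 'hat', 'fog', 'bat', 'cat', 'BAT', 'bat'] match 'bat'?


Case-insensitive matching: compare each word's lowercase form to 'bat'.
  'big' -> lower='big' -> no
  'hat' -> lower='hat' -> no
  'fog' -> lower='fog' -> no
  'bat' -> lower='bat' -> MATCH
  'cat' -> lower='cat' -> no
  'BAT' -> lower='bat' -> MATCH
  'bat' -> lower='bat' -> MATCH
Matches: ['bat', 'BAT', 'bat']
Count: 3

3


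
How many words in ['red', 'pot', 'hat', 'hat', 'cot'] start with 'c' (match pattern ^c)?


Pattern ^c anchors to start of word. Check which words begin with 'c':
  'red' -> no
  'pot' -> no
  'hat' -> no
  'hat' -> no
  'cot' -> MATCH (starts with 'c')
Matching words: ['cot']
Count: 1

1


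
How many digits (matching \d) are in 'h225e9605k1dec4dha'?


\d matches any digit 0-9.
Scanning 'h225e9605k1dec4dha':
  pos 1: '2' -> DIGIT
  pos 2: '2' -> DIGIT
  pos 3: '5' -> DIGIT
  pos 5: '9' -> DIGIT
  pos 6: '6' -> DIGIT
  pos 7: '0' -> DIGIT
  pos 8: '5' -> DIGIT
  pos 10: '1' -> DIGIT
  pos 14: '4' -> DIGIT
Digits found: ['2', '2', '5', '9', '6', '0', '5', '1', '4']
Total: 9

9


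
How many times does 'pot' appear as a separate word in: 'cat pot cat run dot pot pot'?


Scanning each word for exact match 'pot':
  Word 1: 'cat' -> no
  Word 2: 'pot' -> MATCH
  Word 3: 'cat' -> no
  Word 4: 'run' -> no
  Word 5: 'dot' -> no
  Word 6: 'pot' -> MATCH
  Word 7: 'pot' -> MATCH
Total matches: 3

3


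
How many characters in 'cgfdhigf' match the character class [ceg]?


Character class [ceg] matches any of: {c, e, g}
Scanning string 'cgfdhigf' character by character:
  pos 0: 'c' -> MATCH
  pos 1: 'g' -> MATCH
  pos 2: 'f' -> no
  pos 3: 'd' -> no
  pos 4: 'h' -> no
  pos 5: 'i' -> no
  pos 6: 'g' -> MATCH
  pos 7: 'f' -> no
Total matches: 3

3


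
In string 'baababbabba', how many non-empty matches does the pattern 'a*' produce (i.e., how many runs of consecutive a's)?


Pattern 'a*' matches zero or more a's. We want non-empty runs of consecutive a's.
String: 'baababbabba'
Walking through the string to find runs of a's:
  Run 1: positions 1-2 -> 'aa'
  Run 2: positions 4-4 -> 'a'
  Run 3: positions 7-7 -> 'a'
  Run 4: positions 10-10 -> 'a'
Non-empty runs found: ['aa', 'a', 'a', 'a']
Count: 4

4


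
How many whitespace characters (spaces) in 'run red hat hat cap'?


\s matches whitespace characters (spaces, tabs, etc.).
Text: 'run red hat hat cap'
This text has 5 words separated by spaces.
Number of spaces = number of words - 1 = 5 - 1 = 4

4


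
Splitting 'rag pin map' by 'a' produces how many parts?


Splitting by 'a' breaks the string at each occurrence of the separator.
Text: 'rag pin map'
Parts after split:
  Part 1: 'r'
  Part 2: 'g pin m'
  Part 3: 'p'
Total parts: 3

3


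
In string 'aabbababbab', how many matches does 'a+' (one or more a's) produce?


Pattern 'a+' matches one or more consecutive a's.
String: 'aabbababbab'
Scanning for runs of a:
  Match 1: 'aa' (length 2)
  Match 2: 'a' (length 1)
  Match 3: 'a' (length 1)
  Match 4: 'a' (length 1)
Total matches: 4

4


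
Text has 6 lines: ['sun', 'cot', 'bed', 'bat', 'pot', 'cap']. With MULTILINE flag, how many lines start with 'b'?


With MULTILINE flag, ^ matches the start of each line.
Lines: ['sun', 'cot', 'bed', 'bat', 'pot', 'cap']
Checking which lines start with 'b':
  Line 1: 'sun' -> no
  Line 2: 'cot' -> no
  Line 3: 'bed' -> MATCH
  Line 4: 'bat' -> MATCH
  Line 5: 'pot' -> no
  Line 6: 'cap' -> no
Matching lines: ['bed', 'bat']
Count: 2

2


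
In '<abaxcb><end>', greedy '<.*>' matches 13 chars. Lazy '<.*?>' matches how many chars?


Greedy '<.*>' tries to match as MUCH as possible.
Lazy '<.*?>' tries to match as LITTLE as possible.

String: '<abaxcb><end>'
Greedy '<.*>' starts at first '<' and extends to the LAST '>': '<abaxcb><end>' (13 chars)
Lazy '<.*?>' starts at first '<' and stops at the FIRST '>': '<abaxcb>' (8 chars)

8


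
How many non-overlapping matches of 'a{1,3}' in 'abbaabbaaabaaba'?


Pattern 'a{1,3}' matches between 1 and 3 consecutive a's (greedy).
String: 'abbaabbaaabaaba'
Finding runs of a's and applying greedy matching:
  Run at pos 0: 'a' (length 1)
  Run at pos 3: 'aa' (length 2)
  Run at pos 7: 'aaa' (length 3)
  Run at pos 11: 'aa' (length 2)
  Run at pos 14: 'a' (length 1)
Matches: ['a', 'aa', 'aaa', 'aa', 'a']
Count: 5

5


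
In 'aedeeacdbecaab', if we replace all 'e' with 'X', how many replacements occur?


re.sub('e', 'X', text) replaces every occurrence of 'e' with 'X'.
Text: 'aedeeacdbecaab'
Scanning for 'e':
  pos 1: 'e' -> replacement #1
  pos 3: 'e' -> replacement #2
  pos 4: 'e' -> replacement #3
  pos 9: 'e' -> replacement #4
Total replacements: 4

4


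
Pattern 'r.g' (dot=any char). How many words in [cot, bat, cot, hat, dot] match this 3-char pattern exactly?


Pattern 'r.g' means: starts with 'r', any single char, ends with 'g'.
Checking each word (must be exactly 3 chars):
  'cot' (len=3): no
  'bat' (len=3): no
  'cot' (len=3): no
  'hat' (len=3): no
  'dot' (len=3): no
Matching words: []
Total: 0

0


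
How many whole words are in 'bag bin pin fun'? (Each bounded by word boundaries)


Word boundaries (\b) mark the start/end of each word.
Text: 'bag bin pin fun'
Splitting by whitespace:
  Word 1: 'bag'
  Word 2: 'bin'
  Word 3: 'pin'
  Word 4: 'fun'
Total whole words: 4

4


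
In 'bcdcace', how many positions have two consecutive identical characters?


Looking for consecutive identical characters in 'bcdcace':
  pos 0-1: 'b' vs 'c' -> different
  pos 1-2: 'c' vs 'd' -> different
  pos 2-3: 'd' vs 'c' -> different
  pos 3-4: 'c' vs 'a' -> different
  pos 4-5: 'a' vs 'c' -> different
  pos 5-6: 'c' vs 'e' -> different
Consecutive identical pairs: []
Count: 0

0


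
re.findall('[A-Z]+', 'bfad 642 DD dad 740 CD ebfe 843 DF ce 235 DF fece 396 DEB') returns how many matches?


Pattern '[A-Z]+' finds one or more uppercase letters.
Text: 'bfad 642 DD dad 740 CD ebfe 843 DF ce 235 DF fece 396 DEB'
Scanning for matches:
  Match 1: 'DD'
  Match 2: 'CD'
  Match 3: 'DF'
  Match 4: 'DF'
  Match 5: 'DEB'
Total matches: 5

5


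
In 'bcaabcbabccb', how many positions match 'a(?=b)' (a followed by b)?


Lookahead 'a(?=b)' matches 'a' only when followed by 'b'.
String: 'bcaabcbabccb'
Checking each position where char is 'a':
  pos 2: 'a' -> no (next='a')
  pos 3: 'a' -> MATCH (next='b')
  pos 7: 'a' -> MATCH (next='b')
Matching positions: [3, 7]
Count: 2

2


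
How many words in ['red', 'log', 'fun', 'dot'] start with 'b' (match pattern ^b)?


Pattern ^b anchors to start of word. Check which words begin with 'b':
  'red' -> no
  'log' -> no
  'fun' -> no
  'dot' -> no
Matching words: []
Count: 0

0


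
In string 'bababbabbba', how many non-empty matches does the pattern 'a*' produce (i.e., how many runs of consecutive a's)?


Pattern 'a*' matches zero or more a's. We want non-empty runs of consecutive a's.
String: 'bababbabbba'
Walking through the string to find runs of a's:
  Run 1: positions 1-1 -> 'a'
  Run 2: positions 3-3 -> 'a'
  Run 3: positions 6-6 -> 'a'
  Run 4: positions 10-10 -> 'a'
Non-empty runs found: ['a', 'a', 'a', 'a']
Count: 4

4


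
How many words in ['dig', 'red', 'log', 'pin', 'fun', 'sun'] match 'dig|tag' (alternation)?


Alternation 'dig|tag' matches either 'dig' or 'tag'.
Checking each word:
  'dig' -> MATCH
  'red' -> no
  'log' -> no
  'pin' -> no
  'fun' -> no
  'sun' -> no
Matches: ['dig']
Count: 1

1


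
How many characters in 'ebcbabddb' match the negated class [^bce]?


Negated class [^bce] matches any char NOT in {b, c, e}
Scanning 'ebcbabddb':
  pos 0: 'e' -> no (excluded)
  pos 1: 'b' -> no (excluded)
  pos 2: 'c' -> no (excluded)
  pos 3: 'b' -> no (excluded)
  pos 4: 'a' -> MATCH
  pos 5: 'b' -> no (excluded)
  pos 6: 'd' -> MATCH
  pos 7: 'd' -> MATCH
  pos 8: 'b' -> no (excluded)
Total matches: 3

3


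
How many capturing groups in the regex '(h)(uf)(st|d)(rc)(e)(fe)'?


To count capturing groups, count each '(' that starts a group.
Pattern: '(h)(uf)(st|d)(rc)(e)(fe)'
Walking through the pattern:
  Position 0: '(' -> group #1
  Position 3: '(' -> group #2
  Position 7: '(' -> group #3
  Position 13: '(' -> group #4
  Position 17: '(' -> group #5
  Position 20: '(' -> group #6
Total capturing groups: 6

6


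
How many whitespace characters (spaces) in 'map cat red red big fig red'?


\s matches whitespace characters (spaces, tabs, etc.).
Text: 'map cat red red big fig red'
This text has 7 words separated by spaces.
Number of spaces = number of words - 1 = 7 - 1 = 6

6


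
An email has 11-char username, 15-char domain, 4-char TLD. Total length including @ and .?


An email address has format: username@domain.tld
Username length: 11
'@' character: 1
Domain length: 15
'.' character: 1
TLD length: 4
Total = 11 + 1 + 15 + 1 + 4 = 32

32


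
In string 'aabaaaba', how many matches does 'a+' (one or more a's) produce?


Pattern 'a+' matches one or more consecutive a's.
String: 'aabaaaba'
Scanning for runs of a:
  Match 1: 'aa' (length 2)
  Match 2: 'aaa' (length 3)
  Match 3: 'a' (length 1)
Total matches: 3

3


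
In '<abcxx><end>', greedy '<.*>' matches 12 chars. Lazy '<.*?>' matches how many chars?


Greedy '<.*>' tries to match as MUCH as possible.
Lazy '<.*?>' tries to match as LITTLE as possible.

String: '<abcxx><end>'
Greedy '<.*>' starts at first '<' and extends to the LAST '>': '<abcxx><end>' (12 chars)
Lazy '<.*?>' starts at first '<' and stops at the FIRST '>': '<abcxx>' (7 chars)

7


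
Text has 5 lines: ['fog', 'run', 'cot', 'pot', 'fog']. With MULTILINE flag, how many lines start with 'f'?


With MULTILINE flag, ^ matches the start of each line.
Lines: ['fog', 'run', 'cot', 'pot', 'fog']
Checking which lines start with 'f':
  Line 1: 'fog' -> MATCH
  Line 2: 'run' -> no
  Line 3: 'cot' -> no
  Line 4: 'pot' -> no
  Line 5: 'fog' -> MATCH
Matching lines: ['fog', 'fog']
Count: 2

2


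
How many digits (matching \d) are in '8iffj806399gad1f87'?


\d matches any digit 0-9.
Scanning '8iffj806399gad1f87':
  pos 0: '8' -> DIGIT
  pos 5: '8' -> DIGIT
  pos 6: '0' -> DIGIT
  pos 7: '6' -> DIGIT
  pos 8: '3' -> DIGIT
  pos 9: '9' -> DIGIT
  pos 10: '9' -> DIGIT
  pos 14: '1' -> DIGIT
  pos 16: '8' -> DIGIT
  pos 17: '7' -> DIGIT
Digits found: ['8', '8', '0', '6', '3', '9', '9', '1', '8', '7']
Total: 10

10
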